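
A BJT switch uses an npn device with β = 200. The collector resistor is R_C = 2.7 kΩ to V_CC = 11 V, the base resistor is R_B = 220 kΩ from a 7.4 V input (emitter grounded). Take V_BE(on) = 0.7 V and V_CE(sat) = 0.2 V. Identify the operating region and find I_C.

Assume active: I_B = (7.4 − 0.7)/220 = 0.0305 mA, giving I_C = β·I_B = 6.09 mA.
But then V_CE = 11 − 6.09×2.7 = -5.45 V < V_CE(sat) = 0.2 V — impossible in the active region.
So the transistor is saturated. With V_CE = 0.2 V, I_C = (V_CC − 0.2)/R_C = 10.8/2.7 = 4 mA.
Check: β·I_B = 6.09 mA > I_C = 4 mA, confirming saturation.

saturation; I_C ≈ 4 mA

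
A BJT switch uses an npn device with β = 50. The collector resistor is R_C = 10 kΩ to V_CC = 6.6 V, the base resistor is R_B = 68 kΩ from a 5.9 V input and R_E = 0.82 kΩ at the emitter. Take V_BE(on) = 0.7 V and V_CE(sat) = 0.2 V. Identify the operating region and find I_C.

Assume active: I_B = (5.9 − 0.7)/(68 + 51×0.82) = 0.0474 mA, I_C = β·I_B = 2.37 mA.
Then V_CE = 6.6 − 2.37×10 − 2.41×0.82 = -19.1 V < 0.2 V — the active assumption fails.
Re-solve with V_CE = 0.2 V. KCL at the emitter: V_E/R_E = (V_BB−0.7−V_E)/R_B + (V_CC−0.2−V_E)/R_C, giving V_E = 0.537 V.
I_C = (V_CC − 0.2 − V_E)/R_C = (6.4 − 0.537)/10 = 0.586 mA.
Check: I_B = (5.2 − 0.537)/68 = 0.0686 mA, and β·I_B = 3.43 mA > I_C, confirming saturation.

saturation; I_C ≈ 0.59 mA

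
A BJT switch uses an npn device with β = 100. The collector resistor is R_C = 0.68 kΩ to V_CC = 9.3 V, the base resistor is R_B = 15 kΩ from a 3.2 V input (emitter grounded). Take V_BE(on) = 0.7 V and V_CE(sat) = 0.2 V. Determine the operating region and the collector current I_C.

saturation; I_C ≈ 13 mA

Assume active: I_B = (3.2 − 0.7)/15 = 0.167 mA, giving I_C = β·I_B = 16.7 mA.
But then V_CE = 9.3 − 16.7×0.68 = -2.03 V < V_CE(sat) = 0.2 V — impossible in the active region.
So the transistor is saturated. With V_CE = 0.2 V, I_C = (V_CC − 0.2)/R_C = 9.1/0.68 = 13.4 mA.
Check: β·I_B = 16.7 mA > I_C = 13.4 mA, confirming saturation.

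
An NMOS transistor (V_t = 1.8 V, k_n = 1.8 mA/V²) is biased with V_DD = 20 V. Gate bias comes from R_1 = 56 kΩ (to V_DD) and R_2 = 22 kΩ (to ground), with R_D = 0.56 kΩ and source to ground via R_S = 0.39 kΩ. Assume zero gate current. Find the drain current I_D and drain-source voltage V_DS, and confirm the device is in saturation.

I_D ≈ 4.3 mA, V_DS ≈ 16 V

V_G = V_DD·R_2/(R_1+R_2) = 20×22/78 = 5.64 V.
Assume saturation: I_D = (k_n/2)(V_GS − V_t)² with V_GS = V_G − I_D·R_S = 5.64 − 0.39·I_D.
Substituting gives 0.137·I_D² − 3.7·I_D + 13.3 = 0, with roots I_D = 4.27 or 22.7 mA.
The root I_D = 22.7 mA gives V_GS = -3.23 V ≤ V_t, so take I_D = 4.27 mA.
Then V_GS = 3.98 V and V_DS = V_DD − I_D(R_D+R_S) = 20 − 4.27×0.95 = 15.9 V.
Saturation requires V_DS ≥ V_GS − V_t = 2.18 V; 15.9 ≥ 2.18 ✓.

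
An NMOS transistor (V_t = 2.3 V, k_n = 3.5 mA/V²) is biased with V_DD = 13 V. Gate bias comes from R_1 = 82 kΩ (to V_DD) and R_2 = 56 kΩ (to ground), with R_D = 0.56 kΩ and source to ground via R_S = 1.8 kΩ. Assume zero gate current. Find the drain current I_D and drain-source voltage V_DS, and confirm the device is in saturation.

I_D ≈ 1.2 mA, V_DS ≈ 10 V

V_G = V_DD·R_2/(R_1+R_2) = 13×56/138 = 5.28 V.
Assume saturation: I_D = (k_n/2)(V_GS − V_t)² with V_GS = V_G − I_D·R_S = 5.28 − 1.8·I_D.
Substituting gives 5.67·I_D² − 19.7·I_D + 15.5 = 0, with roots I_D = 1.19 or 2.29 mA.
The root I_D = 2.29 mA gives V_GS = 1.16 V ≤ V_t, so take I_D = 1.19 mA.
Then V_GS = 3.13 V and V_DS = V_DD − I_D(R_D+R_S) = 13 − 1.19×2.36 = 10.2 V.
Saturation requires V_DS ≥ V_GS − V_t = 0.826 V; 10.2 ≥ 0.826 ✓.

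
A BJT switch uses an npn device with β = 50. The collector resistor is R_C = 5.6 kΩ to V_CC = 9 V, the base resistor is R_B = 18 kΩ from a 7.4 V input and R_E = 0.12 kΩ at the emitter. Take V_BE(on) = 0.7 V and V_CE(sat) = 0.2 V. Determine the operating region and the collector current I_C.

saturation; I_C ≈ 1.5 mA

Assume active: I_B = (7.4 − 0.7)/(18 + 51×0.12) = 0.278 mA, I_C = β·I_B = 13.9 mA.
Then V_CE = 9 − 13.9×5.6 − 14.2×0.12 = -70.5 V < 0.2 V — the active assumption fails.
Re-solve with V_CE = 0.2 V. KCL at the emitter: V_E/R_E = (V_BB−0.7−V_E)/R_B + (V_CC−0.2−V_E)/R_C, giving V_E = 0.227 V.
I_C = (V_CC − 0.2 − V_E)/R_C = (8.8 − 0.227)/5.6 = 1.53 mA.
Check: I_B = (6.7 − 0.227)/18 = 0.36 mA, and β·I_B = 18 mA > I_C, confirming saturation.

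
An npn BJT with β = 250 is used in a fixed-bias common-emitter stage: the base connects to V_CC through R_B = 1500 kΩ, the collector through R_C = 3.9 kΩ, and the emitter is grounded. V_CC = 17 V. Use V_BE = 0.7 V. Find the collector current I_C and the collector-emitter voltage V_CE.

I_C ≈ 2.7 mA, V_CE ≈ 6.4 V

Base loop: V_CC = I_B·R_B + V_BE, so I_B = (17 − 0.7)/1500 kΩ = 0.0109 mA.
In the active region I_C = β·I_B = 250 × 0.0109 = 2.72 mA.
Collector loop: V_CE = V_CC − I_C·R_C = 17 − 2.72×3.9 = 6.4 V.
Since V_CE = 6.4 V > V_CE(sat) ≈ 0.2 V, the transistor is in the active region as assumed.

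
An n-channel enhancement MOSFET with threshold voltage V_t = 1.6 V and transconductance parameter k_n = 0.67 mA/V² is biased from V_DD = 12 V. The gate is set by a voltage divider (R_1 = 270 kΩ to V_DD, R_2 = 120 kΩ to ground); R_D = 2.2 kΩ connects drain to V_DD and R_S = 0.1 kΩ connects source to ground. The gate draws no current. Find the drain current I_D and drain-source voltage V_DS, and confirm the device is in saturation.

I_D ≈ 1.3 mA, V_DS ≈ 9 V

V_G = V_DD·R_2/(R_1+R_2) = 12×120/390 = 3.69 V.
Assume saturation: I_D = (k_n/2)(V_GS − V_t)² with V_GS = V_G − I_D·R_S = 3.69 − 0.1·I_D.
Substituting gives 0.00335·I_D² − 1.14·I_D + 1.47 = 0, with roots I_D = 1.29 or 339 mA.
The root I_D = 339 mA gives V_GS = -30.2 V ≤ V_t, so take I_D = 1.29 mA.
Then V_GS = 3.56 V and V_DS = V_DD − I_D(R_D+R_S) = 12 − 1.29×2.3 = 9.03 V.
Saturation requires V_DS ≥ V_GS − V_t = 1.96 V; 9.03 ≥ 1.96 ✓.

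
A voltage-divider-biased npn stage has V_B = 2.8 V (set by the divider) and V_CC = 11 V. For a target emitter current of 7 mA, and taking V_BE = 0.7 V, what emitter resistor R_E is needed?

R_E ≈ 0.3 kΩ

V_E = V_B − V_BE = 2.8 − 0.7 = 2.1 V.
R_E = V_E / I_E = 2.1 / 7 = 0.3 kΩ.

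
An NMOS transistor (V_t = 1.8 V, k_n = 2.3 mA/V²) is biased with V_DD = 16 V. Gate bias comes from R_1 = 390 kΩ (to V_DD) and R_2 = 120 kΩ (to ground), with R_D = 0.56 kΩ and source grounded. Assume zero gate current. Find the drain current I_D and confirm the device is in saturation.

V_G = V_DD·R_2/(R_1+R_2) = 16×120/510 = 3.76 V. With the source grounded, V_GS = V_G = 3.76 V.
Assume saturation: I_D = (k_n/2)(V_GS − V_t)² = (2.3/2)×(3.76 − 1.8)² = 1.15×1.96² = 4.44 mA.
V_DS = V_DD − I_D·R_D = 16 − 4.44×0.56 = 13.5 V.
Saturation requires V_DS ≥ V_GS − V_t = 1.96 V; 13.5 ≥ 1.96 ✓.

I_D ≈ 4.4 mA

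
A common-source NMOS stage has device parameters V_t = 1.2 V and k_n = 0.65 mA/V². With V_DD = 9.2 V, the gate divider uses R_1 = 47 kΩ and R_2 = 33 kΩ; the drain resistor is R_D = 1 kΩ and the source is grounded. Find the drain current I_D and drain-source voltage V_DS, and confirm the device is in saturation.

I_D ≈ 2.2 mA, V_DS ≈ 7 V

V_G = V_DD·R_2/(R_1+R_2) = 9.2×33/80 = 3.79 V. With the source grounded, V_GS = V_G = 3.79 V.
Assume saturation: I_D = (k_n/2)(V_GS − V_t)² = (0.65/2)×(3.79 − 1.2)² = 0.325×2.59² = 2.19 mA.
V_DS = V_DD − I_D·R_D = 9.2 − 2.19×1 = 7.01 V.
Saturation requires V_DS ≥ V_GS − V_t = 2.59 V; 7.01 ≥ 2.59 ✓.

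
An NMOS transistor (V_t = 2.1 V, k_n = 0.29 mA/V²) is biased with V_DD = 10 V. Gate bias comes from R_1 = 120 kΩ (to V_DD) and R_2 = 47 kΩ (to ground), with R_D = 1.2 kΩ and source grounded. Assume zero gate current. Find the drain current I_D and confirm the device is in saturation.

I_D ≈ 0.074 mA

V_G = V_DD·R_2/(R_1+R_2) = 10×47/167 = 2.81 V. With the source grounded, V_GS = V_G = 2.81 V.
Assume saturation: I_D = (k_n/2)(V_GS − V_t)² = (0.29/2)×(2.81 − 2.1)² = 0.145×0.714² = 0.074 mA.
V_DS = V_DD − I_D·R_D = 10 − 0.074×1.2 = 9.91 V.
Saturation requires V_DS ≥ V_GS − V_t = 0.714 V; 9.91 ≥ 0.714 ✓.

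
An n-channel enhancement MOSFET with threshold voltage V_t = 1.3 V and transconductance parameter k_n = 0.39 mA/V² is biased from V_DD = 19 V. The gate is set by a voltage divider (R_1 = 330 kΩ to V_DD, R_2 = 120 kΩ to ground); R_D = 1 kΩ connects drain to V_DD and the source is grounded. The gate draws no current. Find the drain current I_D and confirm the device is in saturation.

V_G = V_DD·R_2/(R_1+R_2) = 19×120/450 = 5.07 V. With the source grounded, V_GS = V_G = 5.07 V.
Assume saturation: I_D = (k_n/2)(V_GS − V_t)² = (0.39/2)×(5.07 − 1.3)² = 0.195×3.77² = 2.77 mA.
V_DS = V_DD − I_D·R_D = 19 − 2.77×1 = 16.2 V.
Saturation requires V_DS ≥ V_GS − V_t = 3.77 V; 16.2 ≥ 3.77 ✓.

I_D ≈ 2.8 mA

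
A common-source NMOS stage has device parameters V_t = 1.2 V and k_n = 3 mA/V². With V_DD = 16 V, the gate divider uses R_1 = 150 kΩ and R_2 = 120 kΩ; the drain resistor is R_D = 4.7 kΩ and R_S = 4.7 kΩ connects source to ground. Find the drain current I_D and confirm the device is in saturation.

I_D ≈ 1.1 mA

V_G = V_DD·R_2/(R_1+R_2) = 16×120/270 = 7.11 V.
Assume saturation: I_D = (k_n/2)(V_GS − V_t)² with V_GS = V_G − I_D·R_S = 7.11 − 4.7·I_D.
Substituting gives 33.1·I_D² − 84.3·I_D + 52.4 = 0, with roots I_D = 1.08 or 1.47 mA.
The root I_D = 1.47 mA gives V_GS = 0.211 V ≤ V_t, so take I_D = 1.08 mA.
Then V_GS = 2.05 V and V_DS = V_DD − I_D(R_D+R_S) = 16 − 1.08×9.4 = 5.87 V.
Saturation requires V_DS ≥ V_GS − V_t = 0.847 V; 5.87 ≥ 0.847 ✓.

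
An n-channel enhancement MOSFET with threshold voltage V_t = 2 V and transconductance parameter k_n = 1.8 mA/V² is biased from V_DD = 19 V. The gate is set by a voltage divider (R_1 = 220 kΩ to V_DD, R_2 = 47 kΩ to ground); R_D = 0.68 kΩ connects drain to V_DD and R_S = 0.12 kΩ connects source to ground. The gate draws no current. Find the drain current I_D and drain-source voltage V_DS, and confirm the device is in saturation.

V_G = V_DD·R_2/(R_1+R_2) = 19×47/267 = 3.34 V.
Assume saturation: I_D = (k_n/2)(V_GS − V_t)² with V_GS = V_G − I_D·R_S = 3.34 − 0.12·I_D.
Substituting gives 0.013·I_D² − 1.29·I_D + 1.63 = 0, with roots I_D = 1.28 or 98.3 mA.
The root I_D = 98.3 mA gives V_GS = -8.45 V ≤ V_t, so take I_D = 1.28 mA.
Then V_GS = 3.19 V and V_DS = V_DD − I_D(R_D+R_S) = 19 − 1.28×0.8 = 18 V.
Saturation requires V_DS ≥ V_GS − V_t = 1.19 V; 18 ≥ 1.19 ✓.

I_D ≈ 1.3 mA, V_DS ≈ 18 V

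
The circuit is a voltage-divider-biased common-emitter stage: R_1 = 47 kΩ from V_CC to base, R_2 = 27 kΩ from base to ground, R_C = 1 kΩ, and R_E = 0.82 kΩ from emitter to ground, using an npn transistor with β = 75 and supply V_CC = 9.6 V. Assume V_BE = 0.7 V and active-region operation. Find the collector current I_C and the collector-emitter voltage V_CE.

Thevenize the base divider: V_Th = V_CC·R_2/(R_1+R_2) = 9.6×27/74 = 3.5 V, R_Th = R_1‖R_2 = 17.1 kΩ.
Base-emitter loop: V_Th = I_B·R_Th + V_BE + (β+1)I_B·R_E, so I_B = (3.5 − 0.7) / (17.1 + 76×0.82) = 0.0353 mA.
I_C = β·I_B = 75×0.0353 = 2.65 mA, and I_E = (β+1)I_B = 2.68 mA.
V_CE = V_CC − I_C·R_C − I_E·R_E = 9.6 − 2.65×1 − 2.68×0.82 = 4.76 V.
V_CE = 4.76 V > 0.2 V confirms active-region operation.

I_C ≈ 2.6 mA, V_CE ≈ 4.8 V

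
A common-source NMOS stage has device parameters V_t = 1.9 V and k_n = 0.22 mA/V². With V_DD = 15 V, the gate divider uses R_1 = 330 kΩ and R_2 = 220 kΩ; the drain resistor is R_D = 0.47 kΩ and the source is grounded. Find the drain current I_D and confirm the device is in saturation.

V_G = V_DD·R_2/(R_1+R_2) = 15×220/550 = 6 V. With the source grounded, V_GS = V_G = 6 V.
Assume saturation: I_D = (k_n/2)(V_GS − V_t)² = (0.22/2)×(6 − 1.9)² = 0.11×4.1² = 1.85 mA.
V_DS = V_DD − I_D·R_D = 15 − 1.85×0.47 = 14.1 V.
Saturation requires V_DS ≥ V_GS − V_t = 4.1 V; 14.1 ≥ 4.1 ✓.

I_D ≈ 1.8 mA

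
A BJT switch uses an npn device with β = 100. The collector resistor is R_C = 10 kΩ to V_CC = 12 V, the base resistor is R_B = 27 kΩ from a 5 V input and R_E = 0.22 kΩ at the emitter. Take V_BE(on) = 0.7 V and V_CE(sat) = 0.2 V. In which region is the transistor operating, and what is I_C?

saturation; I_C ≈ 1.2 mA

Assume active: I_B = (5 − 0.7)/(27 + 101×0.22) = 0.0874 mA, I_C = β·I_B = 8.74 mA.
Then V_CE = 12 − 8.74×10 − 8.82×0.22 = -77.3 V < 0.2 V — the active assumption fails.
Re-solve with V_CE = 0.2 V. KCL at the emitter: V_E/R_E = (V_BB−0.7−V_E)/R_B + (V_CC−0.2−V_E)/R_C, giving V_E = 0.286 V.
I_C = (V_CC − 0.2 − V_E)/R_C = (11.8 − 0.286)/10 = 1.15 mA.
Check: I_B = (4.3 − 0.286)/27 = 0.149 mA, and β·I_B = 14.9 mA > I_C, confirming saturation.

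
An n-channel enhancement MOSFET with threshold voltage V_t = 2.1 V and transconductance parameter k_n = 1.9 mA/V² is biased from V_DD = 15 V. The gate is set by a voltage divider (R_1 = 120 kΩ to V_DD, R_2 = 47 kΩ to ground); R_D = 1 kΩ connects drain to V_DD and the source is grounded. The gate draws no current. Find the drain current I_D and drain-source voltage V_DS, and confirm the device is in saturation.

I_D ≈ 4.3 mA, V_DS ≈ 11 V

V_G = V_DD·R_2/(R_1+R_2) = 15×47/167 = 4.22 V. With the source grounded, V_GS = V_G = 4.22 V.
Assume saturation: I_D = (k_n/2)(V_GS − V_t)² = (1.9/2)×(4.22 − 2.1)² = 0.95×2.12² = 4.28 mA.
V_DS = V_DD − I_D·R_D = 15 − 4.28×1 = 10.7 V.
Saturation requires V_DS ≥ V_GS − V_t = 2.12 V; 10.7 ≥ 2.12 ✓.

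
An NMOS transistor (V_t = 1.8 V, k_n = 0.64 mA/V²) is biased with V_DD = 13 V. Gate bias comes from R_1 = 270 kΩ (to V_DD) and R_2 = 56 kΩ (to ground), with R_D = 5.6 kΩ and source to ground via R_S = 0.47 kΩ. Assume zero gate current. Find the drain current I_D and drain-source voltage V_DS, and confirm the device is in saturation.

V_G = V_DD·R_2/(R_1+R_2) = 13×56/326 = 2.23 V.
Assume saturation: I_D = (k_n/2)(V_GS − V_t)² with V_GS = V_G − I_D·R_S = 2.23 − 0.47·I_D.
Substituting gives 0.0707·I_D² − 1.13·I_D + 0.06 = 0, with roots I_D = 0.0533 or 15.9 mA.
The root I_D = 15.9 mA gives V_GS = -5.26 V ≤ V_t, so take I_D = 0.0533 mA.
Then V_GS = 2.21 V and V_DS = V_DD − I_D(R_D+R_S) = 13 − 0.0533×6.07 = 12.7 V.
Saturation requires V_DS ≥ V_GS − V_t = 0.408 V; 12.7 ≥ 0.408 ✓.

I_D ≈ 0.053 mA, V_DS ≈ 13 V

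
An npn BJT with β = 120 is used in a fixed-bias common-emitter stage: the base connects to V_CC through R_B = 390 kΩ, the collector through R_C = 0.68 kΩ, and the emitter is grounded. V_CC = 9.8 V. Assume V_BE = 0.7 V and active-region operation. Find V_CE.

Base loop: V_CC = I_B·R_B + V_BE, so I_B = (9.8 − 0.7)/390 kΩ = 0.0233 mA.
In the active region I_C = β·I_B = 120 × 0.0233 = 2.8 mA.
Collector loop: V_CE = V_CC − I_C·R_C = 9.8 − 2.8×0.68 = 7.9 V.
Since V_CE = 7.9 V > V_CE(sat) ≈ 0.2 V, the transistor is in the active region as assumed.

V_CE ≈ 7.9 V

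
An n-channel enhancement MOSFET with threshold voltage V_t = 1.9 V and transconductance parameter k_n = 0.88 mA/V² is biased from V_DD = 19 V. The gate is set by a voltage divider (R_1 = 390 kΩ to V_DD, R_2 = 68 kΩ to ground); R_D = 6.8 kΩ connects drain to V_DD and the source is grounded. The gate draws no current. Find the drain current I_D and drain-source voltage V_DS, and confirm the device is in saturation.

V_G = V_DD·R_2/(R_1+R_2) = 19×68/458 = 2.82 V. With the source grounded, V_GS = V_G = 2.82 V.
Assume saturation: I_D = (k_n/2)(V_GS − V_t)² = (0.88/2)×(2.82 − 1.9)² = 0.44×0.921² = 0.373 mA.
V_DS = V_DD − I_D·R_D = 19 − 0.373×6.8 = 16.5 V.
Saturation requires V_DS ≥ V_GS − V_t = 0.921 V; 16.5 ≥ 0.921 ✓.

I_D ≈ 0.37 mA, V_DS ≈ 16 V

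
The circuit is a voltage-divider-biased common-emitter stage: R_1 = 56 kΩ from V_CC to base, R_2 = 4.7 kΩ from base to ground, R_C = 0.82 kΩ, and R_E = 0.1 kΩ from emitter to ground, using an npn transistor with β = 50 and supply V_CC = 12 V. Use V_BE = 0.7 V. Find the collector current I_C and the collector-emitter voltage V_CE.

I_C ≈ 1.2 mA, V_CE ≈ 11 V

Thevenize the base divider: V_Th = V_CC·R_2/(R_1+R_2) = 12×4.7/60.7 = 0.929 V, R_Th = R_1‖R_2 = 4.34 kΩ.
Base-emitter loop: V_Th = I_B·R_Th + V_BE + (β+1)I_B·R_E, so I_B = (0.929 − 0.7) / (4.34 + 51×0.1) = 0.0243 mA.
I_C = β·I_B = 50×0.0243 = 1.21 mA, and I_E = (β+1)I_B = 1.24 mA.
V_CE = V_CC − I_C·R_C − I_E·R_E = 12 − 1.21×0.82 − 1.24×0.1 = 10.9 V.
V_CE = 10.9 V > 0.2 V confirms active-region operation.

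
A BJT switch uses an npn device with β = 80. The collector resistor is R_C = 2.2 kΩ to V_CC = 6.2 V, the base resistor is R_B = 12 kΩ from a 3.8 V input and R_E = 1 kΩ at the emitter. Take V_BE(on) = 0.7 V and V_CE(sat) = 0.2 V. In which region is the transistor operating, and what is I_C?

saturation; I_C ≈ 1.8 mA

Assume active: I_B = (3.8 − 0.7)/(12 + 81×1) = 0.0333 mA, I_C = β·I_B = 2.67 mA.
Then V_CE = 6.2 − 2.67×2.2 − 2.7×1 = -2.37 V < 0.2 V — the active assumption fails.
Re-solve with V_CE = 0.2 V. KCL at the emitter: V_E/R_E = (V_BB−0.7−V_E)/R_B + (V_CC−0.2−V_E)/R_C, giving V_E = 1.94 V.
I_C = (V_CC − 0.2 − V_E)/R_C = (6 − 1.94)/2.2 = 1.84 mA.
Check: I_B = (3.1 − 1.94)/12 = 0.0966 mA, and β·I_B = 7.72 mA > I_C, confirming saturation.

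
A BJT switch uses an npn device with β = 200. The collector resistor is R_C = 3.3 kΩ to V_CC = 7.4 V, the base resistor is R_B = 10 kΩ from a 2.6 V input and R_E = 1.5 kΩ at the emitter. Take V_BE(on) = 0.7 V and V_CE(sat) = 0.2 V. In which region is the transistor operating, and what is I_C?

Assume active. Base-emitter loop: I_B = (V_BB − V_BE)/(R_B + (β+1)R_E) = (2.6 − 0.7)/(10 + 201×1.5) = 0.0061 mA.
I_C = β·I_B = 200×0.0061 = 1.22 mA.
V_CE = V_CC − I_C·R_C − I_E·R_E = 7.4 − 1.22×3.3 − 1.23×1.5 = 1.54 V > V_CE(sat), so the active-region assumption holds.

active; I_C ≈ 1.2 mA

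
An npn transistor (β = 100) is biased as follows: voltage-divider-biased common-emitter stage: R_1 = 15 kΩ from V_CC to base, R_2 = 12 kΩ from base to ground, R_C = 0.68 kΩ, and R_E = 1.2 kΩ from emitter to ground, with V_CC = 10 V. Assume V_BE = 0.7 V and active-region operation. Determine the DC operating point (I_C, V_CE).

I_C ≈ 2.9 mA, V_CE ≈ 4.5 V

Thevenize the base divider: V_Th = V_CC·R_2/(R_1+R_2) = 10×12/27 = 4.44 V, R_Th = R_1‖R_2 = 6.67 kΩ.
Base-emitter loop: V_Th = I_B·R_Th + V_BE + (β+1)I_B·R_E, so I_B = (4.44 − 0.7) / (6.67 + 101×1.2) = 0.0293 mA.
I_C = β·I_B = 100×0.0293 = 2.93 mA, and I_E = (β+1)I_B = 2.96 mA.
V_CE = V_CC − I_C·R_C − I_E·R_E = 10 − 2.93×0.68 − 2.96×1.2 = 4.46 V.
V_CE = 4.46 V > 0.2 V confirms active-region operation.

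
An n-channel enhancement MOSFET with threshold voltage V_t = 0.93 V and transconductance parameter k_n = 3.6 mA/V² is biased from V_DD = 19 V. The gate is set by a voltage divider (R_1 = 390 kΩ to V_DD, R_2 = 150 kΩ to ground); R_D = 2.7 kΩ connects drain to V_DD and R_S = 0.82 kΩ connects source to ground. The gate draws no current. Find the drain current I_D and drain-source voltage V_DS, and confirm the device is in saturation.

I_D ≈ 3.6 mA, V_DS ≈ 6.4 V

V_G = V_DD·R_2/(R_1+R_2) = 19×150/540 = 5.28 V.
Assume saturation: I_D = (k_n/2)(V_GS − V_t)² with V_GS = V_G − I_D·R_S = 5.28 − 0.82·I_D.
Substituting gives 1.21·I_D² − 13.8·I_D + 34 = 0, with roots I_D = 3.58 or 7.85 mA.
The root I_D = 7.85 mA gives V_GS = -1.16 V ≤ V_t, so take I_D = 3.58 mA.
Then V_GS = 2.34 V and V_DS = V_DD − I_D(R_D+R_S) = 19 − 3.58×3.52 = 6.39 V.
Saturation requires V_DS ≥ V_GS − V_t = 1.41 V; 6.39 ≥ 1.41 ✓.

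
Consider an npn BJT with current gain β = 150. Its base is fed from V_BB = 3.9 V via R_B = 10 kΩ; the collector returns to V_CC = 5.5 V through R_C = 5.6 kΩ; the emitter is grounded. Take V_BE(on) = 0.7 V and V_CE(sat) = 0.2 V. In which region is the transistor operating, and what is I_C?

saturation; I_C ≈ 0.95 mA

Assume active: I_B = (3.9 − 0.7)/10 = 0.32 mA, giving I_C = β·I_B = 48 mA.
But then V_CE = 5.5 − 48×5.6 = -263 V < V_CE(sat) = 0.2 V — impossible in the active region.
So the transistor is saturated. With V_CE = 0.2 V, I_C = (V_CC − 0.2)/R_C = 5.3/5.6 = 0.946 mA.
Check: β·I_B = 48 mA > I_C = 0.946 mA, confirming saturation.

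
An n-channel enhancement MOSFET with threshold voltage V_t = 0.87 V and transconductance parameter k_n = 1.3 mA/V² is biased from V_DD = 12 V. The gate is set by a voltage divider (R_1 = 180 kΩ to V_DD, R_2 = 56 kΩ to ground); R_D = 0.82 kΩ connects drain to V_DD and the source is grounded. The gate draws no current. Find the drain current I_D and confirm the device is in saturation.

I_D ≈ 2.5 mA

V_G = V_DD·R_2/(R_1+R_2) = 12×56/236 = 2.85 V. With the source grounded, V_GS = V_G = 2.85 V.
Assume saturation: I_D = (k_n/2)(V_GS − V_t)² = (1.3/2)×(2.85 − 0.87)² = 0.65×1.98² = 2.54 mA.
V_DS = V_DD − I_D·R_D = 12 − 2.54×0.82 = 9.92 V.
Saturation requires V_DS ≥ V_GS − V_t = 1.98 V; 9.92 ≥ 1.98 ✓.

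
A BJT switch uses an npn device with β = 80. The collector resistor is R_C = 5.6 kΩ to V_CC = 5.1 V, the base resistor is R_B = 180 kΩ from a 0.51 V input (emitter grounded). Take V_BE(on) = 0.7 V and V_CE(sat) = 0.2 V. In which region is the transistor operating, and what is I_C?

V_BB = 0.51 V ≤ V_BE(on) = 0.7 V, so the base-emitter junction is not forward biased.
The transistor is in cutoff: I_B = I_C = 0.

cutoff; I_C ≈ 0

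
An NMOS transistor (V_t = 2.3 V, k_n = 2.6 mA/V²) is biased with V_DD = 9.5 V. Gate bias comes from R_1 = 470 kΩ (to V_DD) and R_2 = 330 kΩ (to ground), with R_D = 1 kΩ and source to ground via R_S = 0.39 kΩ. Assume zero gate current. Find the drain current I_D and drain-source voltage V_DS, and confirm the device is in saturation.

I_D ≈ 1.4 mA, V_DS ≈ 7.5 V

V_G = V_DD·R_2/(R_1+R_2) = 9.5×330/800 = 3.92 V.
Assume saturation: I_D = (k_n/2)(V_GS − V_t)² with V_GS = V_G − I_D·R_S = 3.92 − 0.39·I_D.
Substituting gives 0.198·I_D² − 2.64·I_D + 3.41 = 0, with roots I_D = 1.45 or 11.9 mA.
The root I_D = 11.9 mA gives V_GS = -0.727 V ≤ V_t, so take I_D = 1.45 mA.
Then V_GS = 3.35 V and V_DS = V_DD − I_D(R_D+R_S) = 9.5 − 1.45×1.39 = 7.49 V.
Saturation requires V_DS ≥ V_GS − V_t = 1.05 V; 7.49 ≥ 1.05 ✓.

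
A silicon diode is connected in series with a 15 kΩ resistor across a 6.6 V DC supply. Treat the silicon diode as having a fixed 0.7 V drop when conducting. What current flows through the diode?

I ≈ 0.39 mA

KVL around the loop: 6.6 = V_D + I·R = 0.7 + I × 15 kΩ.
So I = (6.6 − 0.7) / 15 kΩ = 5.9 / 15 = 0.393 mA.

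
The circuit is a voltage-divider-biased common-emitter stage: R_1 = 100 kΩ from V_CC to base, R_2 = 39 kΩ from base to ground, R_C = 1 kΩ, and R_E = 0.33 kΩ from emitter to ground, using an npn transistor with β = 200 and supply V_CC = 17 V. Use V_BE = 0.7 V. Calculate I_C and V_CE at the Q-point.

I_C ≈ 8.6 mA, V_CE ≈ 5.5 V

Thevenize the base divider: V_Th = V_CC·R_2/(R_1+R_2) = 17×39/139 = 4.77 V, R_Th = R_1‖R_2 = 28.1 kΩ.
Base-emitter loop: V_Th = I_B·R_Th + V_BE + (β+1)I_B·R_E, so I_B = (4.77 − 0.7) / (28.1 + 201×0.33) = 0.0431 mA.
I_C = β·I_B = 200×0.0431 = 8.62 mA, and I_E = (β+1)I_B = 8.67 mA.
V_CE = V_CC − I_C·R_C − I_E·R_E = 17 − 8.62×1 − 8.67×0.33 = 5.52 V.
V_CE = 5.52 V > 0.2 V confirms active-region operation.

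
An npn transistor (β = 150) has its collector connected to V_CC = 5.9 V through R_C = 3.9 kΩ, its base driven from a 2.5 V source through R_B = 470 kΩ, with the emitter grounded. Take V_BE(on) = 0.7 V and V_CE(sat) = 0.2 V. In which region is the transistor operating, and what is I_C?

active; I_C ≈ 0.57 mA

Assume active. Base-emitter loop: I_B = (V_BB − V_BE)/R_B = (2.5 − 0.7)/470 = 0.00383 mA.
I_C = β·I_B = 150×0.00383 = 0.574 mA.
V_CE = V_CC − I_C·R_C = 5.9 − 0.574×3.9 = 3.66 V > V_CE(sat), so the active-region assumption holds.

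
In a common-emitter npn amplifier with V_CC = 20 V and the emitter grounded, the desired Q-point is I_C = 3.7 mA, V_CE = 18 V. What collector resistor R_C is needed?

Collector loop: V_CC = I_C·R_C + V_CE.
R_C = (V_CC − V_CE)/I_C = (20 − 18)/3.7 = 0.541 kΩ.

R_C ≈ 0.54 kΩ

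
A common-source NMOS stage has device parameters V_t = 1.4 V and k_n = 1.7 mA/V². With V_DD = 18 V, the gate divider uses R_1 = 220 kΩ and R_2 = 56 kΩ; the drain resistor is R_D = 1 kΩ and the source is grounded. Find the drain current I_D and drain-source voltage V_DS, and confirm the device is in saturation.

I_D ≈ 4.3 mA, V_DS ≈ 14 V

V_G = V_DD·R_2/(R_1+R_2) = 18×56/276 = 3.65 V. With the source grounded, V_GS = V_G = 3.65 V.
Assume saturation: I_D = (k_n/2)(V_GS − V_t)² = (1.7/2)×(3.65 − 1.4)² = 0.85×2.25² = 4.31 mA.
V_DS = V_DD − I_D·R_D = 18 − 4.31×1 = 13.7 V.
Saturation requires V_DS ≥ V_GS − V_t = 2.25 V; 13.7 ≥ 2.25 ✓.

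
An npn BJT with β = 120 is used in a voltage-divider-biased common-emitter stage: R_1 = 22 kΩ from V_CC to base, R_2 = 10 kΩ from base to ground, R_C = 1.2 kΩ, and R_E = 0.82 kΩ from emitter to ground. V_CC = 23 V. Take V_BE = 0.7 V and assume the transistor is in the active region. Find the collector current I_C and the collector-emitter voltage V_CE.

I_C ≈ 7.3 mA, V_CE ≈ 8.1 V

Thevenize the base divider: V_Th = V_CC·R_2/(R_1+R_2) = 23×10/32 = 7.19 V, R_Th = R_1‖R_2 = 6.88 kΩ.
Base-emitter loop: V_Th = I_B·R_Th + V_BE + (β+1)I_B·R_E, so I_B = (7.19 − 0.7) / (6.88 + 121×0.82) = 0.0611 mA.
I_C = β·I_B = 120×0.0611 = 7.34 mA, and I_E = (β+1)I_B = 7.4 mA.
V_CE = V_CC − I_C·R_C − I_E·R_E = 23 − 7.34×1.2 − 7.4×0.82 = 8.13 V.
V_CE = 8.13 V > 0.2 V confirms active-region operation.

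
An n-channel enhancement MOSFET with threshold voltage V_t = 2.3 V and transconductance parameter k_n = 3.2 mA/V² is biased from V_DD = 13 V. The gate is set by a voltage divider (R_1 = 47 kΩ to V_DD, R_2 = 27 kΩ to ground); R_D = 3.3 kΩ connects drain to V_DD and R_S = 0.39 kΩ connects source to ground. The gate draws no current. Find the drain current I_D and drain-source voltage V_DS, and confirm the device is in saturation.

I_D ≈ 2.8 mA, V_DS ≈ 2.5 V

V_G = V_DD·R_2/(R_1+R_2) = 13×27/74 = 4.74 V.
Assume saturation: I_D = (k_n/2)(V_GS − V_t)² with V_GS = V_G − I_D·R_S = 4.74 − 0.39·I_D.
Substituting gives 0.243·I_D² − 4.05·I_D + 9.55 = 0, with roots I_D = 2.85 or 13.8 mA.
The root I_D = 13.8 mA gives V_GS = -0.636 V ≤ V_t, so take I_D = 2.85 mA.
Then V_GS = 3.63 V and V_DS = V_DD − I_D(R_D+R_S) = 13 − 2.85×3.69 = 2.5 V.
Saturation requires V_DS ≥ V_GS − V_t = 1.33 V; 2.5 ≥ 1.33 ✓.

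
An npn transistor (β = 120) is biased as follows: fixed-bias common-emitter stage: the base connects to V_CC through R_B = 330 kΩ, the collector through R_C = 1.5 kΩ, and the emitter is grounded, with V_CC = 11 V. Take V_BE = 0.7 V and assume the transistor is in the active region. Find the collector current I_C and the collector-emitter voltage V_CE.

I_C ≈ 3.7 mA, V_CE ≈ 5.4 V

Base loop: V_CC = I_B·R_B + V_BE, so I_B = (11 − 0.7)/330 kΩ = 0.0312 mA.
In the active region I_C = β·I_B = 120 × 0.0312 = 3.75 mA.
Collector loop: V_CE = V_CC − I_C·R_C = 11 − 3.75×1.5 = 5.38 V.
Since V_CE = 5.38 V > V_CE(sat) ≈ 0.2 V, the transistor is in the active region as assumed.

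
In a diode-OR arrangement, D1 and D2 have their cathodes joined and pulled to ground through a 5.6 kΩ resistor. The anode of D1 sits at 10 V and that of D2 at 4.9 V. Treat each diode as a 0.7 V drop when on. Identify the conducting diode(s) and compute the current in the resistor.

Only D1 conducts; I_R ≈ 1.7 mA

Assume both conduct. Then node N would need to be at both 10−0.7 = 9.3 V and 4.9−0.7 = 4.2 V, which is impossible.
Assume only D1 conducts: V_N = 10 − 0.7 = 9.3 V, so I_R = 9.3/5.6 = 1.66 mA.
Check D2: its anode-to-cathode voltage is 4.9 − 9.3 = -4.4 V < 0.7 V, so it is off. The assumption is consistent.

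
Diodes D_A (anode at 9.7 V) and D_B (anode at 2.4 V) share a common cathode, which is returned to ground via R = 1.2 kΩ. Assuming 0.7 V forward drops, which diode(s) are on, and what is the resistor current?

Only D_A conducts; I_R ≈ 7.5 mA

Assume both conduct. Then node N would need to be at both 9.7−0.7 = 9 V and 2.4−0.7 = 1.7 V, which is impossible.
Assume only D_A conducts: V_N = 9.7 − 0.7 = 9 V, so I_R = 9/1.2 = 7.5 mA.
Check D_B: its anode-to-cathode voltage is 2.4 − 9 = -6.6 V < 0.7 V, so it is off. The assumption is consistent.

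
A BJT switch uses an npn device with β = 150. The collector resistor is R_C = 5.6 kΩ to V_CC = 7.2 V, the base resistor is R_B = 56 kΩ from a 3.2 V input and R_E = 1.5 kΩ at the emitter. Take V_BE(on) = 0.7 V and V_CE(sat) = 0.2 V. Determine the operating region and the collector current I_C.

Assume active: I_B = (3.2 − 0.7)/(56 + 151×1.5) = 0.00885 mA, I_C = β·I_B = 1.33 mA.
Then V_CE = 7.2 − 1.33×5.6 − 1.34×1.5 = -2.24 V < 0.2 V — the active assumption fails.
Re-solve with V_CE = 0.2 V. KCL at the emitter: V_E/R_E = (V_BB−0.7−V_E)/R_B + (V_CC−0.2−V_E)/R_C, giving V_E = 1.5 V.
I_C = (V_CC − 0.2 − V_E)/R_C = (7 − 1.5)/5.6 = 0.982 mA.
Check: I_B = (2.5 − 1.5)/56 = 0.0179 mA, and β·I_B = 2.68 mA > I_C, confirming saturation.

saturation; I_C ≈ 0.98 mA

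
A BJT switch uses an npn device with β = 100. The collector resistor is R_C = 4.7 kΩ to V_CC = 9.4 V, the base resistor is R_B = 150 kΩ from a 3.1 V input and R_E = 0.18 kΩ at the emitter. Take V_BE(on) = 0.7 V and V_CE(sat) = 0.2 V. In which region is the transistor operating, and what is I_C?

active; I_C ≈ 1.4 mA

Assume active. Base-emitter loop: I_B = (V_BB − V_BE)/(R_B + (β+1)R_E) = (3.1 − 0.7)/(150 + 101×0.18) = 0.0143 mA.
I_C = β·I_B = 100×0.0143 = 1.43 mA.
V_CE = V_CC − I_C·R_C − I_E·R_E = 9.4 − 1.43×4.7 − 1.44×0.18 = 2.43 V > V_CE(sat), so the active-region assumption holds.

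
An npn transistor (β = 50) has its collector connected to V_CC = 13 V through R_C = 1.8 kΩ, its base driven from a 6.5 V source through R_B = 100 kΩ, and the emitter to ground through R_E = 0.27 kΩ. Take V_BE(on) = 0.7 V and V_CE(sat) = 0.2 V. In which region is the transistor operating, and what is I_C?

active; I_C ≈ 2.5 mA

Assume active. Base-emitter loop: I_B = (V_BB − V_BE)/(R_B + (β+1)R_E) = (6.5 − 0.7)/(100 + 51×0.27) = 0.051 mA.
I_C = β·I_B = 50×0.051 = 2.55 mA.
V_CE = V_CC − I_C·R_C − I_E·R_E = 13 − 2.55×1.8 − 2.6×0.27 = 7.71 V > V_CE(sat), so the active-region assumption holds.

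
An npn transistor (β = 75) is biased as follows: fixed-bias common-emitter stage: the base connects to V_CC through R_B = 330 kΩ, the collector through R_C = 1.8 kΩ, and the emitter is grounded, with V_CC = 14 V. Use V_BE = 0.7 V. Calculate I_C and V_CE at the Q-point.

Base loop: V_CC = I_B·R_B + V_BE, so I_B = (14 − 0.7)/330 kΩ = 0.0403 mA.
In the active region I_C = β·I_B = 75 × 0.0403 = 3.02 mA.
Collector loop: V_CE = V_CC − I_C·R_C = 14 − 3.02×1.8 = 8.56 V.
Since V_CE = 8.56 V > V_CE(sat) ≈ 0.2 V, the transistor is in the active region as assumed.

I_C ≈ 3 mA, V_CE ≈ 8.6 V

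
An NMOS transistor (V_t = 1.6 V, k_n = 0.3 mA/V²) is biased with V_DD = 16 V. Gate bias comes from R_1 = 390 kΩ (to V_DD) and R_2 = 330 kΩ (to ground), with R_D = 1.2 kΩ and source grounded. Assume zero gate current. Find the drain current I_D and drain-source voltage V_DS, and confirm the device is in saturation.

I_D ≈ 4.9 mA, V_DS ≈ 10 V

V_G = V_DD·R_2/(R_1+R_2) = 16×330/720 = 7.33 V. With the source grounded, V_GS = V_G = 7.33 V.
Assume saturation: I_D = (k_n/2)(V_GS − V_t)² = (0.3/2)×(7.33 − 1.6)² = 0.15×5.73² = 4.93 mA.
V_DS = V_DD − I_D·R_D = 16 − 4.93×1.2 = 10.1 V.
Saturation requires V_DS ≥ V_GS − V_t = 5.73 V; 10.1 ≥ 5.73 ✓.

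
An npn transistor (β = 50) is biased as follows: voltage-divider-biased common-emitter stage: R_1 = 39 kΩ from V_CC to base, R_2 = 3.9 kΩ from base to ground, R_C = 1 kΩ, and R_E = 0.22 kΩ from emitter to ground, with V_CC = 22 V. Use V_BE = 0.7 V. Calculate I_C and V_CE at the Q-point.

Thevenize the base divider: V_Th = V_CC·R_2/(R_1+R_2) = 22×3.9/42.9 = 2 V, R_Th = R_1‖R_2 = 3.55 kΩ.
Base-emitter loop: V_Th = I_B·R_Th + V_BE + (β+1)I_B·R_E, so I_B = (2 − 0.7) / (3.55 + 51×0.22) = 0.088 mA.
I_C = β·I_B = 50×0.088 = 4.4 mA, and I_E = (β+1)I_B = 4.49 mA.
V_CE = V_CC − I_C·R_C − I_E·R_E = 22 − 4.4×1 − 4.49×0.22 = 16.6 V.
V_CE = 16.6 V > 0.2 V confirms active-region operation.

I_C ≈ 4.4 mA, V_CE ≈ 17 V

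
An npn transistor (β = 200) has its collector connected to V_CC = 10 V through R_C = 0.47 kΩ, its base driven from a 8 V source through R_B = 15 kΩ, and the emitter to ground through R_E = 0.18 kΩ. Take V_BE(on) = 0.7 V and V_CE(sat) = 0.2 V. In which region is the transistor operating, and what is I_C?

saturation; I_C ≈ 15 mA

Assume active: I_B = (8 − 0.7)/(15 + 201×0.18) = 0.143 mA, I_C = β·I_B = 28.5 mA.
Then V_CE = 10 − 28.5×0.47 − 28.7×0.18 = -8.57 V < 0.2 V — the active assumption fails.
Re-solve with V_CE = 0.2 V. KCL at the emitter: V_E/R_E = (V_BB−0.7−V_E)/R_B + (V_CC−0.2−V_E)/R_C, giving V_E = 2.75 V.
I_C = (V_CC − 0.2 − V_E)/R_C = (9.8 − 2.75)/0.47 = 15 mA.
Check: I_B = (7.3 − 2.75)/15 = 0.303 mA, and β·I_B = 60.6 mA > I_C, confirming saturation.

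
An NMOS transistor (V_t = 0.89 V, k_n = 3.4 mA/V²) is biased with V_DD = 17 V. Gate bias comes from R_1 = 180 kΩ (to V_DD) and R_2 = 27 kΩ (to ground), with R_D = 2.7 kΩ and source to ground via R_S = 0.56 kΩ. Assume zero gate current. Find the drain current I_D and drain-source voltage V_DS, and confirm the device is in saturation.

V_G = V_DD·R_2/(R_1+R_2) = 17×27/207 = 2.22 V.
Assume saturation: I_D = (k_n/2)(V_GS − V_t)² with V_GS = V_G − I_D·R_S = 2.22 − 0.56·I_D.
Substituting gives 0.533·I_D² − 3.53·I_D + 3 = 0, with roots I_D = 1 or 5.62 mA.
The root I_D = 5.62 mA gives V_GS = -0.928 V ≤ V_t, so take I_D = 1 mA.
Then V_GS = 1.66 V and V_DS = V_DD − I_D(R_D+R_S) = 17 − 1×3.26 = 13.7 V.
Saturation requires V_DS ≥ V_GS − V_t = 0.767 V; 13.7 ≥ 0.767 ✓.

I_D ≈ 1 mA, V_DS ≈ 14 V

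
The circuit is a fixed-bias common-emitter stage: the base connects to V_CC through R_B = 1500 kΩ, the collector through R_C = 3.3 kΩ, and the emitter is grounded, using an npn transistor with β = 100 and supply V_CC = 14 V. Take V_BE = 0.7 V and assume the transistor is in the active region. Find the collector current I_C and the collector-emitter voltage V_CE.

I_C ≈ 0.89 mA, V_CE ≈ 11 V

Base loop: V_CC = I_B·R_B + V_BE, so I_B = (14 − 0.7)/1500 kΩ = 0.00887 mA.
In the active region I_C = β·I_B = 100 × 0.00887 = 0.887 mA.
Collector loop: V_CE = V_CC − I_C·R_C = 14 − 0.887×3.3 = 11.1 V.
Since V_CE = 11.1 V > V_CE(sat) ≈ 0.2 V, the transistor is in the active region as assumed.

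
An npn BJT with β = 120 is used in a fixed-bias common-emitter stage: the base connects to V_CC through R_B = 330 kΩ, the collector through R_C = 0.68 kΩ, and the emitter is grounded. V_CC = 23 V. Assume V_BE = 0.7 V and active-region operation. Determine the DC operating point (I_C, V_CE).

I_C ≈ 8.1 mA, V_CE ≈ 17 V

Base loop: V_CC = I_B·R_B + V_BE, so I_B = (23 − 0.7)/330 kΩ = 0.0676 mA.
In the active region I_C = β·I_B = 120 × 0.0676 = 8.11 mA.
Collector loop: V_CE = V_CC − I_C·R_C = 23 − 8.11×0.68 = 17.5 V.
Since V_CE = 17.5 V > V_CE(sat) ≈ 0.2 V, the transistor is in the active region as assumed.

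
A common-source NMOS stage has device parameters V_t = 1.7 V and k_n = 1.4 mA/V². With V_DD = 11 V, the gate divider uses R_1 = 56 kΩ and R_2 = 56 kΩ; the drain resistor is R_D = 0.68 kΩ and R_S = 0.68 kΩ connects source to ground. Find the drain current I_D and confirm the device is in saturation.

I_D ≈ 2.7 mA

V_G = V_DD·R_2/(R_1+R_2) = 11×56/112 = 5.5 V.
Assume saturation: I_D = (k_n/2)(V_GS − V_t)² with V_GS = V_G − I_D·R_S = 5.5 − 0.68·I_D.
Substituting gives 0.324·I_D² − 4.62·I_D + 10.1 = 0, with roots I_D = 2.7 or 11.6 mA.
The root I_D = 11.6 mA gives V_GS = -2.36 V ≤ V_t, so take I_D = 2.7 mA.
Then V_GS = 3.66 V and V_DS = V_DD − I_D(R_D+R_S) = 11 − 2.7×1.36 = 7.33 V.
Saturation requires V_DS ≥ V_GS − V_t = 1.96 V; 7.33 ≥ 1.96 ✓.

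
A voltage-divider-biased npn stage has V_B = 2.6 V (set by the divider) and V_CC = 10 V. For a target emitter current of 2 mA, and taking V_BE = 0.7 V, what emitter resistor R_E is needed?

V_E = V_B − V_BE = 2.6 − 0.7 = 1.9 V.
R_E = V_E / I_E = 1.9 / 2 = 0.95 kΩ.

R_E ≈ 0.95 kΩ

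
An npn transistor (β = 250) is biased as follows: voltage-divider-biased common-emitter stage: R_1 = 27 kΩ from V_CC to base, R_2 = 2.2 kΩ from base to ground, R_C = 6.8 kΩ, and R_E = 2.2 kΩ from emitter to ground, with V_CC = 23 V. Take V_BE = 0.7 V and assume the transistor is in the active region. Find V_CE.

V_CE ≈ 19 V

Thevenize the base divider: V_Th = V_CC·R_2/(R_1+R_2) = 23×2.2/29.2 = 1.73 V, R_Th = R_1‖R_2 = 2.03 kΩ.
Base-emitter loop: V_Th = I_B·R_Th + V_BE + (β+1)I_B·R_E, so I_B = (1.73 − 0.7) / (2.03 + 251×2.2) = 0.00186 mA.
I_C = β·I_B = 250×0.00186 = 0.466 mA, and I_E = (β+1)I_B = 0.468 mA.
V_CE = V_CC − I_C·R_C − I_E·R_E = 23 − 0.466×6.8 − 0.468×2.2 = 18.8 V.
V_CE = 18.8 V > 0.2 V confirms active-region operation.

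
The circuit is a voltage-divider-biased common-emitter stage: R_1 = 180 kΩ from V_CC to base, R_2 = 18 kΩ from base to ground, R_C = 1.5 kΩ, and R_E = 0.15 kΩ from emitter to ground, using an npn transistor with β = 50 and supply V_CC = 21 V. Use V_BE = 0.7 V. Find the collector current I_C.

Thevenize the base divider: V_Th = V_CC·R_2/(R_1+R_2) = 21×18/198 = 1.91 V, R_Th = R_1‖R_2 = 16.4 kΩ.
Base-emitter loop: V_Th = I_B·R_Th + V_BE + (β+1)I_B·R_E, so I_B = (1.91 − 0.7) / (16.4 + 51×0.15) = 0.0504 mA.
I_C = β·I_B = 50×0.0504 = 2.52 mA, and I_E = (β+1)I_B = 2.57 mA.
V_CE = V_CC − I_C·R_C − I_E·R_E = 21 − 2.52×1.5 − 2.57×0.15 = 16.8 V.
V_CE = 16.8 V > 0.2 V confirms active-region operation.

I_C ≈ 2.5 mA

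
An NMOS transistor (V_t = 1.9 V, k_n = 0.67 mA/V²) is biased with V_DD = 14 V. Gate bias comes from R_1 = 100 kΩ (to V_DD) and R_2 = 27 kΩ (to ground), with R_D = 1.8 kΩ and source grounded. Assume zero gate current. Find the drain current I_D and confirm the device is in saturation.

V_G = V_DD·R_2/(R_1+R_2) = 14×27/127 = 2.98 V. With the source grounded, V_GS = V_G = 2.98 V.
Assume saturation: I_D = (k_n/2)(V_GS − V_t)² = (0.67/2)×(2.98 − 1.9)² = 0.335×1.08² = 0.388 mA.
V_DS = V_DD − I_D·R_D = 14 − 0.388×1.8 = 13.3 V.
Saturation requires V_DS ≥ V_GS − V_t = 1.08 V; 13.3 ≥ 1.08 ✓.

I_D ≈ 0.39 mA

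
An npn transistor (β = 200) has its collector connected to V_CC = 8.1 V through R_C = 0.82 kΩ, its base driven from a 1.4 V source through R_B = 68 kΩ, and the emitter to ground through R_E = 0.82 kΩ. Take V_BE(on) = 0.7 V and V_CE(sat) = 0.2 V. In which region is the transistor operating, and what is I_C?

Assume active. Base-emitter loop: I_B = (V_BB − V_BE)/(R_B + (β+1)R_E) = (1.4 − 0.7)/(68 + 201×0.82) = 0.00301 mA.
I_C = β·I_B = 200×0.00301 = 0.601 mA.
V_CE = V_CC − I_C·R_C − I_E·R_E = 8.1 − 0.601×0.82 − 0.604×0.82 = 7.11 V > V_CE(sat), so the active-region assumption holds.

active; I_C ≈ 0.6 mA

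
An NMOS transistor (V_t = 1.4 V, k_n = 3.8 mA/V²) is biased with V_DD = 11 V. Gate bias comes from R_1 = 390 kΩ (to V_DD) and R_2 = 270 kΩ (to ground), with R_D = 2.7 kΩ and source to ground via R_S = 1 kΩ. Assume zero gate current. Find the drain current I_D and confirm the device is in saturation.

I_D ≈ 2.1 mA

V_G = V_DD·R_2/(R_1+R_2) = 11×270/660 = 4.5 V.
Assume saturation: I_D = (k_n/2)(V_GS − V_t)² with V_GS = V_G − I_D·R_S = 4.5 − 1·I_D.
Substituting gives 1.9·I_D² − 12.8·I_D + 18.3 = 0, with roots I_D = 2.06 or 4.67 mA.
The root I_D = 4.67 mA gives V_GS = -0.167 V ≤ V_t, so take I_D = 2.06 mA.
Then V_GS = 2.44 V and V_DS = V_DD − I_D(R_D+R_S) = 11 − 2.06×3.7 = 3.38 V.
Saturation requires V_DS ≥ V_GS − V_t = 1.04 V; 3.38 ≥ 1.04 ✓.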